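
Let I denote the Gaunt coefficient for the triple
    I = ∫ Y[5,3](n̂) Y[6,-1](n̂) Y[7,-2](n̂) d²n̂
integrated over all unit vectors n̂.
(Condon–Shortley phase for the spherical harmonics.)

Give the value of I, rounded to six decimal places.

m-sum 0 ✓  L=18 even ✓  1≤7≤11 ✓
Π(2lᵢ+1) = 11×13×15 = 2145
triangle coeff Δ(5,6,7) = 1/174594420
Σ_t [0,4]: t=0:+1/4147200 t=1:−1/207360 t=2:+1/82944 t=3:−1/207360 t=4:+1/4147200 = 1/345600
(3j)²=420/46189 [(5 6 7; 0 0 0)], sign=-1
Σ_t [0,2]: t=0:+1/829440 t=1:−1/414720 t=2:+1/2073600 = -1/1382400
(3j)²=294/46189 [(5 6 7; 3 -1 -2)], sign=+1
⇒ 4πI² = 1852200/14919047
I = (-1)√(1852200/14919047/(4π)) = -0.09939590

-0.099396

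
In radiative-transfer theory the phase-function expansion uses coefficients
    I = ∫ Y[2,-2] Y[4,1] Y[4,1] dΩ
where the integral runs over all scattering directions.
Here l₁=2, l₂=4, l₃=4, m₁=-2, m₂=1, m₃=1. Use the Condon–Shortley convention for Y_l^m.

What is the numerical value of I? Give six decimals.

m-sum 0 ✓  L=10 even ✓  2≤4≤6 ✓
Π(2lᵢ+1) = 5×9×9 = 405
triangle coeff Δ(2,4,4) = 1/13860
Σ_t [0,2]: t=0:+1/192 t=1:−1/36 t=2:+1/192 = -5/288
(3j)²=20/693 [(2 4 4; 0 0 0)], sign=-1
Σ_t [2,2]: t=2:+1/144 = 1/144
(3j)²=10/231 [(2 4 4; -2 1 1)], sign=-1
⇒ 4πI² = 3000/5929
I = (+1)√(3000/5929/(4π)) = 0.20066192

0.200662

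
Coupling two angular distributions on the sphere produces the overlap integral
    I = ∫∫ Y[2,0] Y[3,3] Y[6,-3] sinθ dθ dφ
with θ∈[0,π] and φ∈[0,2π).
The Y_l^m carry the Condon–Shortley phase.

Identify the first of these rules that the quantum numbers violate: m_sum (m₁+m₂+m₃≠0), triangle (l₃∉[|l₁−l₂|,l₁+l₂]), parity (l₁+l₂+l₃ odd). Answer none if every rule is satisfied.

triangle

Σmᵢ = 0  ✓
l₃∈[|l₁−l₂|,l₁+l₂]=[1,5], have l₃=6  ✗
Σlᵢ = 11 ⇒ odd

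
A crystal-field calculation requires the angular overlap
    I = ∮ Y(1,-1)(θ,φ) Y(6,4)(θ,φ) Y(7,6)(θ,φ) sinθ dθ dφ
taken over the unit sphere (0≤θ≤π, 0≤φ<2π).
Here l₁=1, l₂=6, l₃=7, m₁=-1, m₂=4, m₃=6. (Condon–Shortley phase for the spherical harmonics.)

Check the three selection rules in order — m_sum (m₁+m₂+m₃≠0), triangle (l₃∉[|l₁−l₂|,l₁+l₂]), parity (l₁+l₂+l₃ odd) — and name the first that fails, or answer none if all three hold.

m₁+m₂+m₃ = -1 + 4 + 6 = 9  ✗
triangle: |1−6|=5 ≤ l₃=7 ≤ 1+6=7
parity: l₁+l₂+l₃ = 14 is even

m_sum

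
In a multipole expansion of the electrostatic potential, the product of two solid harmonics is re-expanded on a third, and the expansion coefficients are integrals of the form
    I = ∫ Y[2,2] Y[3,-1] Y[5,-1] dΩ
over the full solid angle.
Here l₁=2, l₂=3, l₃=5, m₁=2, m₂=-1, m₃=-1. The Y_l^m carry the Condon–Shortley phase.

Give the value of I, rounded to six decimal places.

Checks pass: Σm=0; 10 even; l₃=5∈[1,5].
(2·2+1)(2·3+1)(2·5+1) = 385
Δ: 0! 4! 6! / 11! → 1/2310
sum: t=0:+1/144 = 1/144
3j²(2 3 5; 0 0 0) = Δ·Π!·Σ² = 10/231  (sign -1)
sum: t=0:+1/1152 = 1/1152
3j²(2 3 5; 2 -1 -1) = Δ·Π!·Σ² = 1/154  (sign +1)
combine: 4πI² = 385·10/231·1/154 = 25/231
take √, sign -1: I = -0.09280237

-0.092802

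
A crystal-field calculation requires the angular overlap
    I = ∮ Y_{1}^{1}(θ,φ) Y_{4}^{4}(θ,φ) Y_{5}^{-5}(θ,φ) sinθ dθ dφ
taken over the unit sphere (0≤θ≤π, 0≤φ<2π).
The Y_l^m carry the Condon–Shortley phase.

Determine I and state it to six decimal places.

-0.329416

Rules hold: Σm=0, L=10 even, 3≤5≤5.
N = 3·9·11 = 297
Δ = 0!·2!·8!/11! = 1/495
Racah Σ t=0..0: t=0:+1/576 = 1/576
⇒ 3j(1 4 5; 0 0 0)² = 5/99, sgn -1
Racah Σ t=0..0: t=0:+1/80640 = 1/80640
⇒ 3j(1 4 5; 1 4 -5)² = 1/11, sgn +1
4πI² = N·(3j₀)²·(3jₘ)² = 15/11
I = -1·√(1.36364/4π) = -0.32941575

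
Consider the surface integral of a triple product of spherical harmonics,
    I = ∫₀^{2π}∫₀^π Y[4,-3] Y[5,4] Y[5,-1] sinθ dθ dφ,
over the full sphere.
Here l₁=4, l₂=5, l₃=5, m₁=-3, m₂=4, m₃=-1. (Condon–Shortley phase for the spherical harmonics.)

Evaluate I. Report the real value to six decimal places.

-0.168084

Rules hold: Σm=0, L=14 even, 1≤5≤9.
N = 9·11·11 = 1089
Δ = 4!·4!·6!/15! = 1/3153150
Racah Σ t=0..4: t=0:+1/69120 t=1:−1/1728 t=2:+1/576 t=3:−1/1728 t=4:+1/69120 = 7/11520
⇒ 3j(4 5 5; 0 0 0)² = 2/143, sgn -1
Racah Σ t=3..4: t=3:−1/103680 t=4:+1/17280 = 1/20736
⇒ 3j(4 5 5; -3 4 -1)² = 10/429, sgn +1
4πI² = N·(3j₀)²·(3jₘ)² = 60/169
I = -1·√(0.35503/4π) = -0.16808437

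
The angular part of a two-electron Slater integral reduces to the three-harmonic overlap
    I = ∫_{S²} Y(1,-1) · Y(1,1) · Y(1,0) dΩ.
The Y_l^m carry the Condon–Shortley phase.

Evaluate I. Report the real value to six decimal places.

Σlᵢ=3 odd — θ-integrand is odd under cosθ→−cosθ; I=0

0.000000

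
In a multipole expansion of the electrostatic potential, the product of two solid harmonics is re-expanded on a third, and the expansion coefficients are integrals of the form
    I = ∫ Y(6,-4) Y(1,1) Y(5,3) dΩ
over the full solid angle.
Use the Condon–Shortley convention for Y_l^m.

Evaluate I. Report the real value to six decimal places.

0.274090

Checks pass: Σm=0; 12 even; l₃=5∈[5,7].
(2·6+1)(2·1+1)(2·5+1) = 429
Δ: 2! 10! 0! / 13! → 1/858
sum: t=1:−1/14400 = -1/14400
3j²(6 1 5; 0 0 0) = Δ·Π!·Σ² = 6/143  (sign +1)
sum: t=2:+1/161280 = 1/161280
3j²(6 1 5; -4 1 3) = Δ·Π!·Σ² = 15/286  (sign +1)
combine: 4πI² = 429·6/143·15/286 = 135/143
take √, sign +1: I = 0.27409047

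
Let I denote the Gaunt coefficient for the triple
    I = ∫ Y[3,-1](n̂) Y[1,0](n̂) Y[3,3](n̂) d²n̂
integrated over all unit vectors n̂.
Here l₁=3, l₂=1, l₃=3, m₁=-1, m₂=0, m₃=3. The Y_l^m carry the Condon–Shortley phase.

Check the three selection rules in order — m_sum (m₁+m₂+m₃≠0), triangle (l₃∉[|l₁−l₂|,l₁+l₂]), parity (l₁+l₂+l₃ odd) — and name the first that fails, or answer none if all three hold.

m_sum

Σmᵢ = 2  ✗
l₃∈[|l₁−l₂|,l₁+l₂]=[2,4], have l₃=3
Σlᵢ = 7 ⇒ odd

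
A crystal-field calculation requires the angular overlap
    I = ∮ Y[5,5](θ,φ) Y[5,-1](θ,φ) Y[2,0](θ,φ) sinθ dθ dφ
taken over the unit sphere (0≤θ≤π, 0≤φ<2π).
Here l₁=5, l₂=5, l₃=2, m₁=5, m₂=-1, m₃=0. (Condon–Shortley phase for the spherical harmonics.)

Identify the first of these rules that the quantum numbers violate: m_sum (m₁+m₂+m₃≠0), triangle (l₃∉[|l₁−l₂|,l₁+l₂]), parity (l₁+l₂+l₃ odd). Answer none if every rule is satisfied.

m_sum

m₁+m₂+m₃ = 5 − 1 + 0 = 4  ✗
triangle: |5−5|=0 ≤ l₃=2 ≤ 5+5=10
parity: l₁+l₂+l₃ = 12 is even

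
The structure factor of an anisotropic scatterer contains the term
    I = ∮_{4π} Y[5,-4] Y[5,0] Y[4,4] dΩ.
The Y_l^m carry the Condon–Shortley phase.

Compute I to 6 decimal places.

Checks pass: Σm=0; 14 even; l₃=4∈[0,10].
(2·5+1)(2·5+1)(2·4+1) = 1089
Δ: 6! 4! 4! / 15! → 1/3153150
sum: t=1:−1/69120 t=2:+1/1728 t=3:−1/576 t=4:+1/1728 t=5:−1/69120 = -7/11520
3j²(5 5 4; 0 0 0) = Δ·Π!·Σ² = 2/143  (sign -1)
sum: t=5:−1/69120 = -1/69120
3j²(5 5 4; -4 0 4) = Δ·Π!·Σ² = 2/143  (sign -1)
combine: 4πI² = 1089·2/143·2/143 = 36/169
take √, sign +1: I = 0.13019760

0.130198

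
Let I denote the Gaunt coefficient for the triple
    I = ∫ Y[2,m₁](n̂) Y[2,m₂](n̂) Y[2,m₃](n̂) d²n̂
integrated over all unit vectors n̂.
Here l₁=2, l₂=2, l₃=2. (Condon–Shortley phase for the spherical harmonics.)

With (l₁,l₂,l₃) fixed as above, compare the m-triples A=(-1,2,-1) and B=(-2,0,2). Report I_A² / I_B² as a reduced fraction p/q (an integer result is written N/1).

3/2

Shared (l₁,l₂,l₃)=(2,2,2): N and (l;000)² cancel in I_A²/I_B².
A: Δ = 2!·2!·2!/7! = 1/630; Racah Σ t=2..2: t=2:+1/4 = 1/4; ⇒ 3j(2 2 2; -1 2 -1)² = 3/35, sgn -1
B: Δ = 2!·2!·2!/7! = 1/630; Racah Σ t=2..2: t=2:+1/8 = 1/8; ⇒ 3j(2 2 2; -2 0 2)² = 2/35, sgn +1
I_A²/I_B² = (3/35)/(2/35) = 3/2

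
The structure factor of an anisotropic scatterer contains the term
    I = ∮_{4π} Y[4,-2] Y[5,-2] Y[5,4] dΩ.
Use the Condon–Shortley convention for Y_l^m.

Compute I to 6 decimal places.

m-sum 0 ✓  L=14 even ✓  1≤5≤9 ✓
Π(2lᵢ+1) = 9×11×11 = 1089
triangle coeff Δ(4,5,5) = 1/3153150
Σ_t [0,4]: t=0:+1/69120 t=1:−1/1728 t=2:+1/576 t=3:−1/1728 t=4:+1/69120 = 7/11520
(3j)²=2/143 [(4 5 5; 0 0 0)], sign=-1
Σ_t [2,3]: t=2:+1/11520 t=3:−1/25920 = 1/20736
(3j)²=5/429 [(4 5 5; -2 -2 4)], sign=-1
⇒ 4πI² = 30/169
I = (+1)√(30/169/(4π)) = 0.11885360

0.118854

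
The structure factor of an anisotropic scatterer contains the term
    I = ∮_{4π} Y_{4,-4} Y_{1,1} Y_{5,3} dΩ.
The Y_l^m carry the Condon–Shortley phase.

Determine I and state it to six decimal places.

-0.049106

m-sum 0 ✓  L=10 even ✓  3≤5≤5 ✓
Π(2lᵢ+1) = 9×3×11 = 297
triangle coeff Δ(4,1,5) = 1/495
Σ_t [0,0]: t=0:+1/576 = 1/576
(3j)²=5/99 [(4 1 5; 0 0 0)], sign=-1
Σ_t [0,0]: t=0:+1/80640 = 1/80640
(3j)²=1/495 [(4 1 5; -4 1 3)], sign=+1
⇒ 4πI² = 1/33
I = (-1)√(1/33/(4π)) = -0.04910640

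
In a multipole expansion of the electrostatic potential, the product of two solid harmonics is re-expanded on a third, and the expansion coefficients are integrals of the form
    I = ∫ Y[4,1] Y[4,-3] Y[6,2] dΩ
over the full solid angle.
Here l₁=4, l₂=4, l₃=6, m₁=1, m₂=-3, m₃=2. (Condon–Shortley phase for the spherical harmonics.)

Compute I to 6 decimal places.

-0.165283

m-sum 0 ✓  L=14 even ✓  0≤6≤8 ✓
Π(2lᵢ+1) = 9×9×13 = 1053
triangle coeff Δ(4,4,6) = 1/1261260
Σ_t [0,2]: t=0:+1/4608 t=1:−1/1296 t=2:+1/4608 = -7/20736
(3j)²=20/1287 [(4 4 6; 0 0 0)], sign=-1
Σ_t [0,1]: t=0:+1/8640 t=1:−1/34560 = 1/11520
(3j)²=3/143 [(4 4 6; 1 -3 2)], sign=+1
⇒ 4πI² = 540/1573
I = (-1)√(540/1573/(4π)) = -0.16528277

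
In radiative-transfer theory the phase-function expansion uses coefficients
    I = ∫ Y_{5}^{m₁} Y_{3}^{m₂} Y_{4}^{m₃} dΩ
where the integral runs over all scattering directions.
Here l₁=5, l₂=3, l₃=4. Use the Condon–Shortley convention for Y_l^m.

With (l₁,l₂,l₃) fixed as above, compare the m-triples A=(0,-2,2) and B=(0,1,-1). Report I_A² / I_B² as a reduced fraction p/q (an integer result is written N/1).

Same 5,3,4: normalisation and zero-m 3j drop out of the ratio.
A: Δ: 4! 6! 2! / 13! → 1/180180; sum: t=0:+1/2880 t=1:−1/576 = -1/720; 3j²(5 3 4; 0 -2 2) = Δ·Π!·Σ² = 80/3003  (sign -1)
B: Δ: 4! 6! 2! / 13! → 1/180180; sum: t=2:+1/288 t=3:−1/288 t=4:+1/5760 = 1/5760; 3j²(5 3 4; 0 1 -1) = Δ·Π!·Σ² = 1/12012  (sign -1)
I_A²/I_B² = (80/3003)/(1/12012) = 320/1

320/1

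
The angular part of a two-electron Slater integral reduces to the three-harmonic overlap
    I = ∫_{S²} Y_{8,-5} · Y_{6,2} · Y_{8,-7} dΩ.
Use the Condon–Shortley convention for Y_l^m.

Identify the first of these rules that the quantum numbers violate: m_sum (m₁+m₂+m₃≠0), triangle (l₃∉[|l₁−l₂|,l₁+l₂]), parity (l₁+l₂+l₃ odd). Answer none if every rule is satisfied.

m₁+m₂+m₃ = -5 + 2 − 7 = -10  ✗
triangle: |8−6|=2 ≤ l₃=8 ≤ 8+6=14
parity: l₁+l₂+l₃ = 22 is even

m_sum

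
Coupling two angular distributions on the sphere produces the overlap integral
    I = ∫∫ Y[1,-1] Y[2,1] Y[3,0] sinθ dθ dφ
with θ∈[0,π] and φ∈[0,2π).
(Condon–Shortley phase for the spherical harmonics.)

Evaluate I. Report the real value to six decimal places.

0.143048

Rules hold: Σm=0, L=6 even, 1≤3≤3.
N = 3·5·7 = 105
Δ = 0!·2!·4!/7! = 1/105
Racah Σ t=0..0: t=0:+1/4 = 1/4
⇒ 3j(1 2 3; 0 0 0)² = 3/35, sgn -1
Racah Σ t=0..0: t=0:+1/12 = 1/12
⇒ 3j(1 2 3; -1 1 0)² = 1/35, sgn -1
4πI² = N·(3j₀)²·(3jₘ)² = 9/35
I = +1·√(0.257143/4π) = 0.14304817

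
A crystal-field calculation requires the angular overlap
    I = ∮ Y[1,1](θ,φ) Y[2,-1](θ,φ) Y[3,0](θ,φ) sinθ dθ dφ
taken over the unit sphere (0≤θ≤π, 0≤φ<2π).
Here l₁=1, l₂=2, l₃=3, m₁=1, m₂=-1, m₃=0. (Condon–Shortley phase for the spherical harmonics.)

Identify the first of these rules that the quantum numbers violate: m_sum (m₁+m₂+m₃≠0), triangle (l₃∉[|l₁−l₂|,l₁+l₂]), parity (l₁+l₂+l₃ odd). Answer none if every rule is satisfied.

azimuthal sum: 1 − 1 + 0 = 0  ✓
1 ≤ 3 ≤ 3 (triangle on l)  ✓
L = 1 + 2 + 3 = 6 (even)  ✓

none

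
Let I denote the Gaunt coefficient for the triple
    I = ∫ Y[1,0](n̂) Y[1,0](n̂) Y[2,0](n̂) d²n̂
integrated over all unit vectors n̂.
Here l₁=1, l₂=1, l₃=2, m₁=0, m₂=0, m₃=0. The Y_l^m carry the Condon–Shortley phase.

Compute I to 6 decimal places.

0.252313

Checks pass: Σm=0; 4 even; l₃=2∈[0,2].
(2·1+1)(2·1+1)(2·2+1) = 45
Δ: 0! 2! 2! / 5! → 1/30
sum: t=0:+1/1 = 1/1
3j²(1 1 2; 0 0 0) = Δ·Π!·Σ² = 2/15  (sign +1)
(m-triple is (0,0,0) — same symbol as above.)
combine: 4πI² = 45·2/15·2/15 = 4/5
take √, sign +1: I = 0.25231325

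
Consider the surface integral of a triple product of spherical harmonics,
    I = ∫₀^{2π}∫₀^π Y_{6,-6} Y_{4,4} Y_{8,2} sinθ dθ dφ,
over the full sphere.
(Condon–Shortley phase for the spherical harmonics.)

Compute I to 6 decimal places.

-0.011709

Rules hold: Σm=0, L=18 even, 2≤8≤10.
N = 13·9·17 = 1989
Δ = 2!·10!·6!/19! = 1/23279256
Racah Σ t=0..2: t=0:+1/1658880 t=1:−1/518400 t=2:+1/1658880 = -1/1382400
⇒ 3j(6 4 8; 0 0 0)² = 504/46189, sgn -1
Racah Σ t=2..2: t=2:+1/5225472000 = 1/5225472000
⇒ 3j(6 4 8; -6 4 2)² = 1/12597, sgn +1
4πI² = N·(3j₀)²·(3jₘ)² = 1512/877591
I = -1·√(0.0017229/4π) = -0.01170914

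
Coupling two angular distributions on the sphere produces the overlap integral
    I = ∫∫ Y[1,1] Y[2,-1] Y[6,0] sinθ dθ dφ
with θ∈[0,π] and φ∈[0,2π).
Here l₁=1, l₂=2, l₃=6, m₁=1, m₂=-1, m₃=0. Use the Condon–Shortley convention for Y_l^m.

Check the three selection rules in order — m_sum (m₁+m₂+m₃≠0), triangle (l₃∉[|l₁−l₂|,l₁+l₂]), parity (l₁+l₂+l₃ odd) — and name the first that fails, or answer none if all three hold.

m₁+m₂+m₃ = 1 − 1 + 0 = 0  ✓
triangle: |1−2|=1 ≤ l₃=6 ≤ 1+2=3  ✗
parity: l₁+l₂+l₃ = 9 is odd

triangle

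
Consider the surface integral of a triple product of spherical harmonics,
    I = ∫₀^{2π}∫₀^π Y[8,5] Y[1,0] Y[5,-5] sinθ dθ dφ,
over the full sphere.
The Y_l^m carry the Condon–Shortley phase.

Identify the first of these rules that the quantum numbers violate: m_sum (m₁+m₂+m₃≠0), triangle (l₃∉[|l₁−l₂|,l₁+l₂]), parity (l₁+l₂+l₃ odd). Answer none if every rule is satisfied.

triangle

Σmᵢ = 0  ✓
l₃∈[|l₁−l₂|,l₁+l₂]=[7,9], have l₃=5  ✗
Σlᵢ = 14 ⇒ even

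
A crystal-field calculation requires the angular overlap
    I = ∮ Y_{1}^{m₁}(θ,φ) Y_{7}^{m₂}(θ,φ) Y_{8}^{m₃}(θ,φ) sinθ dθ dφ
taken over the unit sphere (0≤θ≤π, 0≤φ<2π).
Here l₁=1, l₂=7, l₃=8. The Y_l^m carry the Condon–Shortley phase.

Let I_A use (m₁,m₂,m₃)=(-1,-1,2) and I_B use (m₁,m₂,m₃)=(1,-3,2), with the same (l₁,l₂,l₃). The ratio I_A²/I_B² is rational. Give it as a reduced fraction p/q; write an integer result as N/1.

3/1

l's match ⇒ only the (l;m) 3-j factors differ between A and B.
A: triangle coeff Δ(1,7,8) = 1/2040; Σ_t [0,0]: t=0:+1/58060800 = 1/58060800; (3j)²=3/136 [(1 7 8; -1 -1 2)], sign=+1
B: triangle coeff Δ(1,7,8) = 1/2040; Σ_t [0,0]: t=0:+1/174182400 = 1/174182400; (3j)²=1/136 [(1 7 8; 1 -3 2)], sign=+1
I_A²/I_B² = (3/136)/(1/136) = 3/1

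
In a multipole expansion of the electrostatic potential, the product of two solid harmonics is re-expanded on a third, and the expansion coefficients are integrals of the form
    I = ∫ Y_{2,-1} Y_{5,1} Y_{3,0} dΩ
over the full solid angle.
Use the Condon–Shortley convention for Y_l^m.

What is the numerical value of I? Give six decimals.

Rules hold: Σm=0, L=10 even, 3≤3≤7.
N = 5·11·7 = 385
Δ = 4!·0!·6!/11! = 1/2310
Racah Σ t=2..2: t=2:+1/144 = 1/144
⇒ 3j(2 5 3; 0 0 0)² = 10/231, sgn -1
Racah Σ t=3..3: t=3:−1/216 = -1/216
⇒ 3j(2 5 3; -1 1 0)² = 8/231, sgn +1
4πI² = N·(3j₀)²·(3jₘ)² = 400/693
I = -1·√(0.577201/4π) = -0.21431790

-0.214318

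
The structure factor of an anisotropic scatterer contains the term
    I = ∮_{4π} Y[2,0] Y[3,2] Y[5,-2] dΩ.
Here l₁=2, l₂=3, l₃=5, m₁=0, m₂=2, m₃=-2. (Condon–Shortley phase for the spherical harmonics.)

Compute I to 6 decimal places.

Checks pass: Σm=0; 10 even; l₃=5∈[1,5].
(2·2+1)(2·3+1)(2·5+1) = 385
Δ: 0! 4! 6! / 11! → 1/2310
sum: t=0:+1/144 = 1/144
3j²(2 3 5; 0 0 0) = Δ·Π!·Σ² = 10/231  (sign -1)
sum: t=0:+1/480 = 1/480
3j²(2 3 5; 0 2 -2) = Δ·Π!·Σ² = 3/110  (sign -1)
combine: 4πI² = 385·10/231·3/110 = 5/11
take √, sign +1: I = 0.19018827

0.190188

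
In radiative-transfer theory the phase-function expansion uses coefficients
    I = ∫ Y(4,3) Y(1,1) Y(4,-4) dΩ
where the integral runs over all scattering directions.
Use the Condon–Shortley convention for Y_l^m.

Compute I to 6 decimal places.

0.000000

L=9 odd ⇒ parity kills the (l;000) factor ⇒ I = 0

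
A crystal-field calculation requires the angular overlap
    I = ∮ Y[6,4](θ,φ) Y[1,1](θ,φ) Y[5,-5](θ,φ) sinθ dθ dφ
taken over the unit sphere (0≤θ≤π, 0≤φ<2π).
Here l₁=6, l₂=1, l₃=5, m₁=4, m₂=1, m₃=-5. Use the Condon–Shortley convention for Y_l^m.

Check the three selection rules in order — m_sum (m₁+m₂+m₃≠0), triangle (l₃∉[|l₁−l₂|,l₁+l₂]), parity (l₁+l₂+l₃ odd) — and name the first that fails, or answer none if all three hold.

none

azimuthal sum: 4 + 1 − 5 = 0  ✓
5 ≤ 5 ≤ 7 (triangle on l)  ✓
L = 6 + 1 + 5 = 12 (even)  ✓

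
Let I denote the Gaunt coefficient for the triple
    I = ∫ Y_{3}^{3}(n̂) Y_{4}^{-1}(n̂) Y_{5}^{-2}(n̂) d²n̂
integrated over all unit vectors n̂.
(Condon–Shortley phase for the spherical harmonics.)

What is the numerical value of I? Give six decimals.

Checks pass: Σm=0; 12 even; l₃=5∈[1,7].
(2·3+1)(2·4+1)(2·5+1) = 693
Δ: 2! 4! 6! / 13! → 1/180180
sum: t=0:+1/576 t=1:−1/144 t=2:+1/576 = -1/288
3j²(3 4 5; 0 0 0) = Δ·Π!·Σ² = 20/1001  (sign +1)
sum: t=0:+1/1728 = 1/1728
3j²(3 4 5; 3 -1 -2) = Δ·Π!·Σ² = 25/858  (sign -1)
combine: 4πI² = 693·20/1001·25/858 = 750/1859
take √, sign -1: I = -0.17917854

-0.179179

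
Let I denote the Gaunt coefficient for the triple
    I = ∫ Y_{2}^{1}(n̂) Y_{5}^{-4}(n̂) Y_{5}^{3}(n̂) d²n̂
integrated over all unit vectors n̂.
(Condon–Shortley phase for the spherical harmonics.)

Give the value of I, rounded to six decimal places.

m-sum 0 ✓  L=12 even ✓  3≤5≤7 ✓
Π(2lᵢ+1) = 5×11×11 = 605
triangle coeff Δ(2,5,5) = 1/38610
Σ_t [0,2]: t=0:+1/2880 t=1:−1/576 t=2:+1/2880 = -1/960
(3j)²=10/429 [(2 5 5; 0 0 0)], sign=+1
Σ_t [0,1]: t=0:+1/10080 t=1:−1/80640 = 1/11520
(3j)²=49/1430 [(2 5 5; 1 -4 3)], sign=+1
⇒ 4πI² = 245/507
I = (+1)√(245/507/(4π)) = 0.19609844

0.196098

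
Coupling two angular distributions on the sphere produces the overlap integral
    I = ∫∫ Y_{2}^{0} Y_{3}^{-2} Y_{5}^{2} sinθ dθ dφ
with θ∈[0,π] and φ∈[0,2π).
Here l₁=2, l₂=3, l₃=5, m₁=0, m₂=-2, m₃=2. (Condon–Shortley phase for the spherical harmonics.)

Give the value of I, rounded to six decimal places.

m-sum 0 ✓  L=10 even ✓  1≤5≤5 ✓
Π(2lᵢ+1) = 5×7×11 = 385
triangle coeff Δ(2,3,5) = 1/2310
Σ_t [0,0]: t=0:+1/144 = 1/144
(3j)²=10/231 [(2 3 5; 0 0 0)], sign=-1
Σ_t [0,0]: t=0:+1/480 = 1/480
(3j)²=3/110 [(2 3 5; 0 -2 2)], sign=-1
⇒ 4πI² = 5/11
I = (+1)√(5/11/(4π)) = 0.19018827

0.190188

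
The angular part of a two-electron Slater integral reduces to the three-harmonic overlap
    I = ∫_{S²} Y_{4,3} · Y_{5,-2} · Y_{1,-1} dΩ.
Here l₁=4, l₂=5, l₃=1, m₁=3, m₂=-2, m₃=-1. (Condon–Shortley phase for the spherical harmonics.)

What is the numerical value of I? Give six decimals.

0.085055

m-sum 0 ✓  L=10 even ✓  1≤1≤9 ✓
Π(2lᵢ+1) = 9×11×3 = 297
triangle coeff Δ(4,5,1) = 1/495
Σ_t [4,4]: t=4:+1/576 = 1/576
(3j)²=5/99 [(4 5 1; 0 0 0)], sign=-1
Σ_t [1,1]: t=1:−1/10080 = -1/10080
(3j)²=1/165 [(4 5 1; 3 -2 -1)], sign=-1
⇒ 4πI² = 1/11
I = (+1)√(1/11/(4π)) = 0.08505478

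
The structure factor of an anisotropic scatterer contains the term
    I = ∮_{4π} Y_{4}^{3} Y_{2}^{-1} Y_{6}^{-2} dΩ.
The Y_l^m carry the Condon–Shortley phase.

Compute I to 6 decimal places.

0.089969

m-sum 0 ✓  L=12 even ✓  2≤6≤6 ✓
Π(2lᵢ+1) = 9×5×13 = 585
triangle coeff Δ(4,2,6) = 1/6435
Σ_t [0,0]: t=0:+1/2304 = 1/2304
(3j)²=5/143 [(4 2 6; 0 0 0)], sign=+1
Σ_t [0,0]: t=0:+1/30240 = 1/30240
(3j)²=32/6435 [(4 2 6; 3 -1 -2)], sign=+1
⇒ 4πI² = 160/1573
I = (+1)√(160/1573/(4π)) = 0.08996855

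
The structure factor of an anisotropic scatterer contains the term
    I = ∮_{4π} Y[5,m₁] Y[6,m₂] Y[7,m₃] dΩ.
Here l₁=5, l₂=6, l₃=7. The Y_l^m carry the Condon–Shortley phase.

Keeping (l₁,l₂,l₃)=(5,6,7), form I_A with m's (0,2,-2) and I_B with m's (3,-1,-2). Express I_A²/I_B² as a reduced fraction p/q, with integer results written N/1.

Same 5,6,7: normalisation and zero-m 3j drop out of the ratio.
A: Δ: 4! 6! 8! / 19! → 1/174594420; sum: t=0:+1/116121600 t=1:−1/1451520 t=2:+1/207360 t=3:−1/207360 t=4:+1/1658880 = -1/12902400; 3j²(5 6 7; 0 2 -2) = Δ·Π!·Σ² = 27/1293292  (sign +1)
B: Δ: 4! 6! 8! / 19! → 1/174594420; sum: t=0:+1/829440 t=1:−1/414720 t=2:+1/2073600 = -1/1382400; 3j²(5 6 7; 3 -1 -2) = Δ·Π!·Σ² = 294/46189  (sign +1)
I_A²/I_B² = (27/1293292)/(294/46189) = 9/2744

9/2744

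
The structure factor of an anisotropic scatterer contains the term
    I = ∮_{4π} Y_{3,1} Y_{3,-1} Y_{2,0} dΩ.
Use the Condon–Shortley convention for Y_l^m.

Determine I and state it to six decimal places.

-0.126157

Checks pass: Σm=0; 8 even; l₃=2∈[0,6].
(2·3+1)(2·3+1)(2·2+1) = 245
Δ: 4! 2! 2! / 9! → 1/3780
sum: t=1:−1/24 t=2:+1/4 t=3:−1/24 = 1/6
3j²(3 3 2; 0 0 0) = Δ·Π!·Σ² = 4/105  (sign +1)
sum: t=0:+1/96 t=1:−1/6 t=2:+1/16 = -3/32
3j²(3 3 2; 1 -1 0) = Δ·Π!·Σ² = 3/140  (sign -1)
combine: 4πI² = 245·4/105·3/140 = 1/5
take √, sign -1: I = -0.12615663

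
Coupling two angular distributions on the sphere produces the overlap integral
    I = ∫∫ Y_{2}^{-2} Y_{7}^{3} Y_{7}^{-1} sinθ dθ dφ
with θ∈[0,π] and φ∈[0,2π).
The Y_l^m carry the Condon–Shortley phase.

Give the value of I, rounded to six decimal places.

0.181642

Checks pass: Σm=0; 16 even; l₃=7∈[5,9].
(2·2+1)(2·7+1)(2·7+1) = 1125
Δ: 2! 2! 12! / 17! → 1/185640
sum: t=0:+1/2419200 t=1:−1/518400 t=2:+1/2419200 = -1/907200
3j²(2 7 7; 0 0 0) = Δ·Π!·Σ² = 56/3315  (sign +1)
sum: t=2:+1/3870720 = 1/3870720
3j²(2 7 7; -2 3 -1) = Δ·Π!·Σ² = 135/6188  (sign +1)
combine: 4πI² = 1125·56/3315·135/6188 = 20250/48841
take √, sign +1: I = 0.18164160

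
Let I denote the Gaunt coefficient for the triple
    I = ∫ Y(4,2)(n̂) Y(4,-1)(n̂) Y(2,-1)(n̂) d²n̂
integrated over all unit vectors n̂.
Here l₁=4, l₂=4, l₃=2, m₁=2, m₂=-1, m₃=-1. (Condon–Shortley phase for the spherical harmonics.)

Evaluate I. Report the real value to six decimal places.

Checks pass: Σm=0; 10 even; l₃=2∈[0,8].
(2·4+1)(2·4+1)(2·2+1) = 405
Δ: 6! 2! 2! / 11! → 1/13860
sum: t=2:+1/192 t=3:−1/36 t=4:+1/192 = -5/288
3j²(4 4 2; 0 0 0) = Δ·Π!·Σ² = 20/693  (sign -1)
sum: t=1:−1/240 t=2:+1/96 = 1/160
3j²(4 4 2; 2 -1 -1) = Δ·Π!·Σ² = 27/1540  (sign -1)
combine: 4πI² = 405·20/693·27/1540 = 1215/5929
take √, sign +1: I = 0.12770047

0.127700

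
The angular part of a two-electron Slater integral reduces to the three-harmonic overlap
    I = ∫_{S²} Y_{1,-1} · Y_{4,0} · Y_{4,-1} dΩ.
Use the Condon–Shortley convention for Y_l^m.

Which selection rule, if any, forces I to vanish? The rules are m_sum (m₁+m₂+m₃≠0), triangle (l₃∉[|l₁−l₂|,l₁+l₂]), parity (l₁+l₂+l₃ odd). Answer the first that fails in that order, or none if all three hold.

m_sum

m₁+m₂+m₃ = -1 + 0 − 1 = -2  ✗
triangle: |1−4|=3 ≤ l₃=4 ≤ 1+4=5
parity: l₁+l₂+l₃ = 9 is odd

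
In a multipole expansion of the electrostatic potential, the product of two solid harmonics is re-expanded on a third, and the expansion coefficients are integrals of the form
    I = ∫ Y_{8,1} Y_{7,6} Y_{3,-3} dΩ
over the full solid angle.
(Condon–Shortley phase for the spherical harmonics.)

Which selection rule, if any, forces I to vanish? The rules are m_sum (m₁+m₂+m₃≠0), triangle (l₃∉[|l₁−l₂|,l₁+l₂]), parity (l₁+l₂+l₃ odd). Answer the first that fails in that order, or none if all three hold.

m_sum

azimuthal sum: 1 + 6 − 3 = 4  ✗
1 ≤ 3 ≤ 15 (triangle on l)
L = 8 + 7 + 3 = 18 (even)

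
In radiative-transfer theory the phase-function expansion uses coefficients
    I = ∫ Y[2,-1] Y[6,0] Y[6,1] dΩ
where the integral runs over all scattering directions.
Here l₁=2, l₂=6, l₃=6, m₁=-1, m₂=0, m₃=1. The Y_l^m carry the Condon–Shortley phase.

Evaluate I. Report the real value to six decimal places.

Checks pass: Σm=0; 14 even; l₃=6∈[4,8].
(2·2+1)(2·6+1)(2·6+1) = 845
Δ: 2! 2! 10! / 15! → 1/90090
sum: t=0:+1/69120 t=1:−1/14400 t=2:+1/69120 = -7/172800
3j²(2 6 6; 0 0 0) = Δ·Π!·Σ² = 14/715  (sign -1)
sum: t=1:−1/28800 t=2:+1/34560 = -1/172800
3j²(2 6 6; -1 0 1) = Δ·Π!·Σ² = 1/1430  (sign +1)
combine: 4πI² = 845·14/715·1/1430 = 7/605
take √, sign -1: I = -0.03034355

-0.030344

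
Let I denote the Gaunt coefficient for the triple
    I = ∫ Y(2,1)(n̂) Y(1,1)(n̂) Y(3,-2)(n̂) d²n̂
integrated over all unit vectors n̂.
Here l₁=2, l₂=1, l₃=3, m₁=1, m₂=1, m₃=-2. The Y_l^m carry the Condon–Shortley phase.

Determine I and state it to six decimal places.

0.261169

Checks pass: Σm=0; 6 even; l₃=3∈[1,3].
(2·2+1)(2·1+1)(2·3+1) = 105
Δ: 0! 4! 2! / 7! → 1/105
sum: t=0:+1/4 = 1/4
3j²(2 1 3; 0 0 0) = Δ·Π!·Σ² = 3/35  (sign -1)
sum: t=0:+1/12 = 1/12
3j²(2 1 3; 1 1 -2) = Δ·Π!·Σ² = 2/21  (sign -1)
combine: 4πI² = 105·3/35·2/21 = 6/7
take √, sign +1: I = 0.26116903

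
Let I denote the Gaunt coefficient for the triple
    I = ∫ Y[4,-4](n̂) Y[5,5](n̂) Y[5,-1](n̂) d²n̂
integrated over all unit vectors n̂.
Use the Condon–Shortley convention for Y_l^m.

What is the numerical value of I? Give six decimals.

-0.075170

Checks pass: Σm=0; 14 even; l₃=5∈[1,9].
(2·4+1)(2·5+1)(2·5+1) = 1089
Δ: 4! 4! 6! / 15! → 1/3153150
sum: t=0:+1/69120 t=1:−1/1728 t=2:+1/576 t=3:−1/1728 t=4:+1/69120 = 7/11520
3j²(4 5 5; 0 0 0) = Δ·Π!·Σ² = 2/143  (sign -1)
sum: t=4:+1/414720 = 1/414720
3j²(4 5 5; -4 5 -1) = Δ·Π!·Σ² = 2/429  (sign +1)
combine: 4πI² = 1089·2/143·2/429 = 12/169
take √, sign -1: I = -0.07516962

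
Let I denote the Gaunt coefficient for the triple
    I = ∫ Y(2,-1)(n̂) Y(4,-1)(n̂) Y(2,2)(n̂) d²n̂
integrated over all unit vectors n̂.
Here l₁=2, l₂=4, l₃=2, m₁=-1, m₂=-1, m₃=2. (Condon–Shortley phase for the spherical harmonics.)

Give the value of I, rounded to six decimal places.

-0.090112

Checks pass: Σm=0; 8 even; l₃=2∈[2,6].
(2·2+1)(2·4+1)(2·2+1) = 225
Δ: 4! 0! 4! / 9! → 1/630
sum: t=2:+1/16 = 1/16
3j²(2 4 2; 0 0 0) = Δ·Π!·Σ² = 2/35  (sign +1)
sum: t=3:−1/144 = -1/144
3j²(2 4 2; -1 -1 2) = Δ·Π!·Σ² = 1/126  (sign -1)
combine: 4πI² = 225·2/35·1/126 = 5/49
take √, sign -1: I = -0.09011188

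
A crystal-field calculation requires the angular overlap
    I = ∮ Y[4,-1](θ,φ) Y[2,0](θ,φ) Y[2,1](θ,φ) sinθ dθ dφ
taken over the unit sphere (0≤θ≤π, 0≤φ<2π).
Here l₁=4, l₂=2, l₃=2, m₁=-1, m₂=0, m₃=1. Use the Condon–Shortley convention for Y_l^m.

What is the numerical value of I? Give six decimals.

Rules hold: Σm=0, L=8 even, 2≤2≤6.
N = 9·5·5 = 225
Δ = 4!·4!·0!/9! = 1/630
Racah Σ t=2..2: t=2:+1/16 = 1/16
⇒ 3j(4 2 2; 0 0 0)² = 2/35, sgn +1
Racah Σ t=2..2: t=2:+1/24 = 1/24
⇒ 3j(4 2 2; -1 0 1)² = 1/21, sgn -1
4πI² = N·(3j₀)²·(3jₘ)² = 30/49
I = -1·√(0.612245/4π) = -0.22072812

-0.220728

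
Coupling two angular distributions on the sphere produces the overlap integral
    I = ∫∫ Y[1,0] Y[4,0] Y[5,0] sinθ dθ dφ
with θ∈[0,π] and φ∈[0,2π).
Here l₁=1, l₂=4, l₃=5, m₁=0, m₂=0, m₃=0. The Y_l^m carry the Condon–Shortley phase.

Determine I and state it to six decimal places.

Checks pass: Σm=0; 10 even; l₃=5∈[3,5].
(2·1+1)(2·4+1)(2·5+1) = 297
Δ: 0! 2! 8! / 11! → 1/495
sum: t=0:+1/576 = 1/576
3j²(1 4 5; 0 0 0) = Δ·Π!·Σ² = 5/99  (sign -1)
(m-triple is (0,0,0) — same symbol as above.)
combine: 4πI² = 297·5/99·5/99 = 25/33
take √, sign +1: I = 0.24553200

0.245532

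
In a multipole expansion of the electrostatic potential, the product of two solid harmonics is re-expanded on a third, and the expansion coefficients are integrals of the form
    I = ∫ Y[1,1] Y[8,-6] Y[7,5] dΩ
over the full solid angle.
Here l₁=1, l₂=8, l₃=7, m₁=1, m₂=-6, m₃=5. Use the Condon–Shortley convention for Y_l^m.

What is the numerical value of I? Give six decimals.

0.291881

Checks pass: Σm=0; 16 even; l₃=7∈[7,9].
(2·1+1)(2·8+1)(2·7+1) = 765
Δ: 2! 0! 14! / 17! → 1/2040
sum: t=1:−1/25401600 = -1/25401600
3j²(1 8 7; 0 0 0) = Δ·Π!·Σ² = 8/255  (sign +1)
sum: t=0:+1/1916006400 = 1/1916006400
3j²(1 8 7; 1 -6 5) = Δ·Π!·Σ² = 91/2040  (sign +1)
combine: 4πI² = 765·8/255·91/2040 = 91/85
take √, sign +1: I = 0.29188132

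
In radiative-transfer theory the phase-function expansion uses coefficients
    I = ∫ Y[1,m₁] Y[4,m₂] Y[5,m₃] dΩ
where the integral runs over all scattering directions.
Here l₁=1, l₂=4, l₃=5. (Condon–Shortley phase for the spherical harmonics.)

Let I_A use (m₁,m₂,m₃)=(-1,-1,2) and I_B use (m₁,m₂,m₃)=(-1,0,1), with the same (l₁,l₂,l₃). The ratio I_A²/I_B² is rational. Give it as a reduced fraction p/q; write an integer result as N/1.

Same 1,4,5: normalisation and zero-m 3j drop out of the ratio.
A: Δ: 0! 2! 8! / 11! → 1/495; sum: t=0:+1/1440 = 1/1440; 3j²(1 4 5; -1 -1 2) = Δ·Π!·Σ² = 7/165  (sign -1)
B: Δ: 0! 2! 8! / 11! → 1/495; sum: t=0:+1/1152 = 1/1152; 3j²(1 4 5; -1 0 1) = Δ·Π!·Σ² = 1/33  (sign +1)
I_A²/I_B² = (7/165)/(1/33) = 7/5

7/5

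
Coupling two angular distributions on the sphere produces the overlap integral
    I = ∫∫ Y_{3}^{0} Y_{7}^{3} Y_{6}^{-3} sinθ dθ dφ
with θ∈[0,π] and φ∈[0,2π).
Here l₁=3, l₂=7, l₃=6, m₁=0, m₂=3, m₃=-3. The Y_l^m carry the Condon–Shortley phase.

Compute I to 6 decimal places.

-0.008134

Rules hold: Σm=0, L=16 even, 4≤6≤10.
N = 7·15·13 = 1365
Δ = 4!·2!·10!/17! = 1/2042040
Racah Σ t=1..3: t=1:−1/207360 t=2:+1/57600 t=3:−1/207360 = 1/129600
⇒ 3j(3 7 6; 0 0 0)² = 168/12155, sgn +1
Racah Σ t=1..3: t=1:−1/4354560 t=2:+1/322560 t=3:−1/362880 = 1/8709120
⇒ 3j(3 7 6; 0 3 -3)² = 3/68068, sgn -1
4πI² = N·(3j₀)²·(3jₘ)² = 378/454597
I = -1·√(0.000831506/4π) = -0.00813444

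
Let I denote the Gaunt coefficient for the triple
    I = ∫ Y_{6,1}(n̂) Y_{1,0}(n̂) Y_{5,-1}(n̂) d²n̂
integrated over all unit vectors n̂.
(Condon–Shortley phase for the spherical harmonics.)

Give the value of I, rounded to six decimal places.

Checks pass: Σm=0; 12 even; l₃=5∈[5,7].
(2·6+1)(2·1+1)(2·5+1) = 429
Δ: 2! 10! 0! / 13! → 1/858
sum: t=1:−1/14400 = -1/14400
3j²(6 1 5; 0 0 0) = Δ·Π!·Σ² = 6/143  (sign +1)
sum: t=1:−1/17280 = -1/17280
3j²(6 1 5; 1 0 -1) = Δ·Π!·Σ² = 35/858  (sign -1)
combine: 4πI² = 429·6/143·35/858 = 105/143
take √, sign -1: I = -0.24172507

-0.241725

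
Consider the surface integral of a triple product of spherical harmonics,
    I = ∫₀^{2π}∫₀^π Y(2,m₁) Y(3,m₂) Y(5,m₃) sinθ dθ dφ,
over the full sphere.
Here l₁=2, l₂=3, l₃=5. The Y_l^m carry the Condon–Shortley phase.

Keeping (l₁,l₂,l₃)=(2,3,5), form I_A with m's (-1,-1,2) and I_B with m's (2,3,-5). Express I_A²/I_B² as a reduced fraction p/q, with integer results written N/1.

1/2

l's match ⇒ only the (l;m) 3-j factors differ between A and B.
A: triangle coeff Δ(2,3,5) = 1/2310; Σ_t [0,0]: t=0:+1/288 = 1/288; (3j)²=1/22 [(2 3 5; -1 -1 2)], sign=-1
B: triangle coeff Δ(2,3,5) = 1/2310; Σ_t [0,0]: t=0:+1/17280 = 1/17280; (3j)²=1/11 [(2 3 5; 2 3 -5)], sign=+1
I_A²/I_B² = (1/22)/(1/11) = 1/2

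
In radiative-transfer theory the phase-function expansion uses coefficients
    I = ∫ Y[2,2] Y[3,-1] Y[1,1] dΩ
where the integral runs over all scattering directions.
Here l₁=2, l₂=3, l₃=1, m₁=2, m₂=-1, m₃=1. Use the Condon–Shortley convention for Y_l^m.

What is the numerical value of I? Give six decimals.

m-sum = 2 − 1 + 1 = 2 ≠ 0 ⇒ I = 0

0.000000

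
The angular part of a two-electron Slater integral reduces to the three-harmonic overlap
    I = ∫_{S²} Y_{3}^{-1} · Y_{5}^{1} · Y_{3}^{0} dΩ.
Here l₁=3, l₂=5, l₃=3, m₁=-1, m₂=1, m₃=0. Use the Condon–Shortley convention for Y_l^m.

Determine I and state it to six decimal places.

L=11 odd ⇒ parity kills the (l;000) factor ⇒ I = 0

0.000000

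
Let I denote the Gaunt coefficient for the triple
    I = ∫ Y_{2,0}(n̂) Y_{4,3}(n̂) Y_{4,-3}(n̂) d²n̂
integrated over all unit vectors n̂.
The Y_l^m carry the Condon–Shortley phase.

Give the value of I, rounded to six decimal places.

0.057344

m-sum 0 ✓  L=10 even ✓  2≤4≤6 ✓
Π(2lᵢ+1) = 5×9×9 = 405
triangle coeff Δ(2,4,4) = 1/13860
Σ_t [0,2]: t=0:+1/192 t=1:−1/36 t=2:+1/192 = -5/288
(3j)²=20/693 [(2 4 4; 0 0 0)], sign=-1
Σ_t [1,2]: t=1:−1/720 t=2:+1/480 = 1/1440
(3j)²=7/1980 [(2 4 4; 0 3 -3)], sign=-1
⇒ 4πI² = 5/121
I = (+1)√(5/121/(4π)) = 0.05734392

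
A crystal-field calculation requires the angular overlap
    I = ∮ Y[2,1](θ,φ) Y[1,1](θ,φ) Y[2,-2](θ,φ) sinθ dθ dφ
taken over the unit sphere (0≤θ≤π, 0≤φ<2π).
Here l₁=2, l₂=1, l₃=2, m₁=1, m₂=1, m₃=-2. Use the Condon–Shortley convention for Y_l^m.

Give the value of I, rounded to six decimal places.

0.000000

L=5 odd ⇒ parity kills the (l;000) factor ⇒ I = 0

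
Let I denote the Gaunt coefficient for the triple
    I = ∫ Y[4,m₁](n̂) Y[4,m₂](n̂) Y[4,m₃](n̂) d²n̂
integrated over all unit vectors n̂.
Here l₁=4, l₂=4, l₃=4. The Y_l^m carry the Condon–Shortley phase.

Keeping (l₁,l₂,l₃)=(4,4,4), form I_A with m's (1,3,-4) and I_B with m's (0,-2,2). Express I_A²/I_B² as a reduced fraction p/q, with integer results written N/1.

490/121

Same 4,4,4: normalisation and zero-m 3j drop out of the ratio.
A: Δ: 4! 4! 4! / 13! → 1/450450; sum: t=3:−1/3456 = -1/3456; 3j²(4 4 4; 1 3 -4) = Δ·Π!·Σ² = 35/1287  (sign -1)
B: Δ: 4! 4! 4! / 13! → 1/450450; sum: t=0:+1/2304 t=1:−1/216 t=2:+1/384 = -11/6912; 3j²(4 4 4; 0 -2 2) = Δ·Π!·Σ² = 11/1638  (sign -1)
I_A²/I_B² = (35/1287)/(11/1638) = 490/121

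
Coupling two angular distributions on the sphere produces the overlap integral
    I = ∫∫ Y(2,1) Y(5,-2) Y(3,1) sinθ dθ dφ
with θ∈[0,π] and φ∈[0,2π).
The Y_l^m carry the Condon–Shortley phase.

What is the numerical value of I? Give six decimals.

0.245532

Rules hold: Σm=0, L=10 even, 3≤3≤7.
N = 5·11·7 = 385
Δ = 4!·0!·6!/11! = 1/2310
Racah Σ t=2..2: t=2:+1/144 = 1/144
⇒ 3j(2 5 3; 0 0 0)² = 10/231, sgn -1
Racah Σ t=1..1: t=1:−1/288 = -1/288
⇒ 3j(2 5 3; 1 -2 1)² = 1/22, sgn -1
4πI² = N·(3j₀)²·(3jₘ)² = 25/33
I = +1·√(0.757576/4π) = 0.24553200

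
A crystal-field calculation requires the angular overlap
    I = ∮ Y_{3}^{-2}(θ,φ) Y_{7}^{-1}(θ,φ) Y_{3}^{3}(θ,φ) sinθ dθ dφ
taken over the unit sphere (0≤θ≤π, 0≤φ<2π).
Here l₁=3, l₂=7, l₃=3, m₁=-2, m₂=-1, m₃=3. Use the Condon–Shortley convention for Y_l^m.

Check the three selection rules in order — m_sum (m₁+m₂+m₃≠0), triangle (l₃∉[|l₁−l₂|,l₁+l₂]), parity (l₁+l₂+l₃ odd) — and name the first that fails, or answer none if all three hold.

triangle

m₁+m₂+m₃ = -2 − 1 + 3 = 0  ✓
triangle: |3−7|=4 ≤ l₃=3 ≤ 3+7=10  ✗
parity: l₁+l₂+l₃ = 13 is odd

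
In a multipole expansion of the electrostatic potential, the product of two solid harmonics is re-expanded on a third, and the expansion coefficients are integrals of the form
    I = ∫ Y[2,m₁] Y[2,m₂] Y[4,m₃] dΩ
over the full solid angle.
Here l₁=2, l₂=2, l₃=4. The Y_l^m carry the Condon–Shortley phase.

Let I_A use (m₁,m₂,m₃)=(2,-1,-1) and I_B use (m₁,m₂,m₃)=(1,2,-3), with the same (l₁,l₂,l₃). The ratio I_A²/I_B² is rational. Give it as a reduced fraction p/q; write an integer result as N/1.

1/7

Shared (l₁,l₂,l₃)=(2,2,4): N and (l;000)² cancel in I_A²/I_B².
A: Δ = 0!·4!·4!/9! = 1/630; Racah Σ t=0..0: t=0:+1/144 = 1/144; ⇒ 3j(2 2 4; 2 -1 -1)² = 1/126, sgn -1
B: Δ = 0!·4!·4!/9! = 1/630; Racah Σ t=0..0: t=0:+1/144 = 1/144; ⇒ 3j(2 2 4; 1 2 -3)² = 1/18, sgn -1
I_A²/I_B² = (1/126)/(1/18) = 1/7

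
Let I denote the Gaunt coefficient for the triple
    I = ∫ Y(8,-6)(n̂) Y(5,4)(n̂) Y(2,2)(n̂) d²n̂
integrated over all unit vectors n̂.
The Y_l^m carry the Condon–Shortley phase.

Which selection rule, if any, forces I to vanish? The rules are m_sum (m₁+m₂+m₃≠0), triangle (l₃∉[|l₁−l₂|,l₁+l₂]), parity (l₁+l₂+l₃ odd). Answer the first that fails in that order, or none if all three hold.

azimuthal sum: -6 + 4 + 2 = 0  ✓
3 ≤ 2 ≤ 13 (triangle on l)  ✗
L = 8 + 5 + 2 = 15 (odd)

triangle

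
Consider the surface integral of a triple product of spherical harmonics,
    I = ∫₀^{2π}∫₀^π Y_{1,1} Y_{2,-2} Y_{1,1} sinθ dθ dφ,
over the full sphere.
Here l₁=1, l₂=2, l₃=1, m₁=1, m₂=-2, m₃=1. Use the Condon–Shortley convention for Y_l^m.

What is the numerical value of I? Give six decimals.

0.309019

Rules hold: Σm=0, L=4 even, 1≤1≤3.
N = 3·5·3 = 45
Δ = 2!·0!·2!/5! = 1/30
Racah Σ t=1..1: t=1:−1/1 = -1/1
⇒ 3j(1 2 1; 0 0 0)² = 2/15, sgn +1
Racah Σ t=0..0: t=0:+1/4 = 1/4
⇒ 3j(1 2 1; 1 -2 1)² = 1/5, sgn +1
4πI² = N·(3j₀)²·(3jₘ)² = 6/5
I = +1·√(1.2/4π) = 0.30901936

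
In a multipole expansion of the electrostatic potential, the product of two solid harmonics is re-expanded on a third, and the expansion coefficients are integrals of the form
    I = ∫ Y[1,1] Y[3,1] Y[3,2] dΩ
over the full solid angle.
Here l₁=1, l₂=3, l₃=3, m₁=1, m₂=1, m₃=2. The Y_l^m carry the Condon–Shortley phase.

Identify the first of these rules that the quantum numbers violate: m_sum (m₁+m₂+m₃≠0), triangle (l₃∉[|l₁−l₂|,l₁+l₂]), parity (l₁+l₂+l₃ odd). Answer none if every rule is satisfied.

m_sum

Σmᵢ = 4  ✗
l₃∈[|l₁−l₂|,l₁+l₂]=[2,4], have l₃=3
Σlᵢ = 7 ⇒ odd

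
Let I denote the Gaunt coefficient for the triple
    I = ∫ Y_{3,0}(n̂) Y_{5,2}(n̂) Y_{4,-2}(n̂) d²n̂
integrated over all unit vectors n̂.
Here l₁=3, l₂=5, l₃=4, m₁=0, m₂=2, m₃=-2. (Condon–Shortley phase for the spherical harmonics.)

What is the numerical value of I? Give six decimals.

0.022664

Rules hold: Σm=0, L=12 even, 2≤4≤8.
N = 7·11·9 = 693
Δ = 4!·2!·6!/13! = 1/180180
Racah Σ t=1..3: t=1:−1/576 t=2:+1/144 t=3:−1/576 = 1/288
⇒ 3j(3 5 4; 0 0 0)² = 20/1001, sgn +1
Racah Σ t=1..3: t=1:−1/8640 t=2:+1/480 t=3:−1/576 = 1/4320
⇒ 3j(3 5 4; 0 2 -2)² = 1/2145, sgn +1
4πI² = N·(3j₀)²·(3jₘ)² = 12/1859
I = +1·√(0.00645508/4π) = 0.02266449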